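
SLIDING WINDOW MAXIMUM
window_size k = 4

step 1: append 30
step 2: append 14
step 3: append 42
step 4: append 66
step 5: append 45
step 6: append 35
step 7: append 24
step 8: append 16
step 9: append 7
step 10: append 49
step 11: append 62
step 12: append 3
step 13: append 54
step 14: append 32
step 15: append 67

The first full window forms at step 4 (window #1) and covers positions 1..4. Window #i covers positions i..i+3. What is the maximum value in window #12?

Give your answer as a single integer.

step 1: append 30 -> window=[30] (not full yet)
step 2: append 14 -> window=[30, 14] (not full yet)
step 3: append 42 -> window=[30, 14, 42] (not full yet)
step 4: append 66 -> window=[30, 14, 42, 66] -> max=66
step 5: append 45 -> window=[14, 42, 66, 45] -> max=66
step 6: append 35 -> window=[42, 66, 45, 35] -> max=66
step 7: append 24 -> window=[66, 45, 35, 24] -> max=66
step 8: append 16 -> window=[45, 35, 24, 16] -> max=45
step 9: append 7 -> window=[35, 24, 16, 7] -> max=35
step 10: append 49 -> window=[24, 16, 7, 49] -> max=49
step 11: append 62 -> window=[16, 7, 49, 62] -> max=62
step 12: append 3 -> window=[7, 49, 62, 3] -> max=62
step 13: append 54 -> window=[49, 62, 3, 54] -> max=62
step 14: append 32 -> window=[62, 3, 54, 32] -> max=62
step 15: append 67 -> window=[3, 54, 32, 67] -> max=67
Window #12 max = 67

Answer: 67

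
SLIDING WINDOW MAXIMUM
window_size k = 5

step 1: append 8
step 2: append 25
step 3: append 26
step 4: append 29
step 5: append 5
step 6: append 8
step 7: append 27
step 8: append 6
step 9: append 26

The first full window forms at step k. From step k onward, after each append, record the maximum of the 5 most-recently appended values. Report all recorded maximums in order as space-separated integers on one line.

step 1: append 8 -> window=[8] (not full yet)
step 2: append 25 -> window=[8, 25] (not full yet)
step 3: append 26 -> window=[8, 25, 26] (not full yet)
step 4: append 29 -> window=[8, 25, 26, 29] (not full yet)
step 5: append 5 -> window=[8, 25, 26, 29, 5] -> max=29
step 6: append 8 -> window=[25, 26, 29, 5, 8] -> max=29
step 7: append 27 -> window=[26, 29, 5, 8, 27] -> max=29
step 8: append 6 -> window=[29, 5, 8, 27, 6] -> max=29
step 9: append 26 -> window=[5, 8, 27, 6, 26] -> max=27

Answer: 29 29 29 29 27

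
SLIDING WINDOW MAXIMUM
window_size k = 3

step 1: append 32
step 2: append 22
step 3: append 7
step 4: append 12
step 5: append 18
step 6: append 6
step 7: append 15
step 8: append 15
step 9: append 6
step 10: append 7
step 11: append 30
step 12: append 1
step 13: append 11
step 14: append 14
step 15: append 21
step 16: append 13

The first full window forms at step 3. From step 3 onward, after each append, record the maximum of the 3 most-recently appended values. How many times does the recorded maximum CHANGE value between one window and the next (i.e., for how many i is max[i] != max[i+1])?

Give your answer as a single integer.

Answer: 6

Derivation:
step 1: append 32 -> window=[32] (not full yet)
step 2: append 22 -> window=[32, 22] (not full yet)
step 3: append 7 -> window=[32, 22, 7] -> max=32
step 4: append 12 -> window=[22, 7, 12] -> max=22
step 5: append 18 -> window=[7, 12, 18] -> max=18
step 6: append 6 -> window=[12, 18, 6] -> max=18
step 7: append 15 -> window=[18, 6, 15] -> max=18
step 8: append 15 -> window=[6, 15, 15] -> max=15
step 9: append 6 -> window=[15, 15, 6] -> max=15
step 10: append 7 -> window=[15, 6, 7] -> max=15
step 11: append 30 -> window=[6, 7, 30] -> max=30
step 12: append 1 -> window=[7, 30, 1] -> max=30
step 13: append 11 -> window=[30, 1, 11] -> max=30
step 14: append 14 -> window=[1, 11, 14] -> max=14
step 15: append 21 -> window=[11, 14, 21] -> max=21
step 16: append 13 -> window=[14, 21, 13] -> max=21
Recorded maximums: 32 22 18 18 18 15 15 15 30 30 30 14 21 21
Changes between consecutive maximums: 6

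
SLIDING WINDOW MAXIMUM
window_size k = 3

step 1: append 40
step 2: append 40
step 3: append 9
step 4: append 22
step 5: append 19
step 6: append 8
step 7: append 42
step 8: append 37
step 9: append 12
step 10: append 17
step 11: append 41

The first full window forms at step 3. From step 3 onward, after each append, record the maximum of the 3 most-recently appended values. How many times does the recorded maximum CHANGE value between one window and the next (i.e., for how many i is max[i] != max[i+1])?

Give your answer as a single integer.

Answer: 4

Derivation:
step 1: append 40 -> window=[40] (not full yet)
step 2: append 40 -> window=[40, 40] (not full yet)
step 3: append 9 -> window=[40, 40, 9] -> max=40
step 4: append 22 -> window=[40, 9, 22] -> max=40
step 5: append 19 -> window=[9, 22, 19] -> max=22
step 6: append 8 -> window=[22, 19, 8] -> max=22
step 7: append 42 -> window=[19, 8, 42] -> max=42
step 8: append 37 -> window=[8, 42, 37] -> max=42
step 9: append 12 -> window=[42, 37, 12] -> max=42
step 10: append 17 -> window=[37, 12, 17] -> max=37
step 11: append 41 -> window=[12, 17, 41] -> max=41
Recorded maximums: 40 40 22 22 42 42 42 37 41
Changes between consecutive maximums: 4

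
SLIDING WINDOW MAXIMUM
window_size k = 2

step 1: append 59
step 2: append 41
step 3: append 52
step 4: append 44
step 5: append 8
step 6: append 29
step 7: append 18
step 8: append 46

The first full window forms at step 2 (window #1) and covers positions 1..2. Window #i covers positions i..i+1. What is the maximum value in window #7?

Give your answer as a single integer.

Answer: 46

Derivation:
step 1: append 59 -> window=[59] (not full yet)
step 2: append 41 -> window=[59, 41] -> max=59
step 3: append 52 -> window=[41, 52] -> max=52
step 4: append 44 -> window=[52, 44] -> max=52
step 5: append 8 -> window=[44, 8] -> max=44
step 6: append 29 -> window=[8, 29] -> max=29
step 7: append 18 -> window=[29, 18] -> max=29
step 8: append 46 -> window=[18, 46] -> max=46
Window #7 max = 46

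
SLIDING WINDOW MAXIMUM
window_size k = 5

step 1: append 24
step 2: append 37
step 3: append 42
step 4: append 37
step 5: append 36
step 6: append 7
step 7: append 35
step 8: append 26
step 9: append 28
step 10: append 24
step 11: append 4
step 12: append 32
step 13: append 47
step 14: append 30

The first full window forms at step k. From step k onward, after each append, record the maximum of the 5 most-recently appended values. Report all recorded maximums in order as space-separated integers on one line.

Answer: 42 42 42 37 36 35 35 32 47 47

Derivation:
step 1: append 24 -> window=[24] (not full yet)
step 2: append 37 -> window=[24, 37] (not full yet)
step 3: append 42 -> window=[24, 37, 42] (not full yet)
step 4: append 37 -> window=[24, 37, 42, 37] (not full yet)
step 5: append 36 -> window=[24, 37, 42, 37, 36] -> max=42
step 6: append 7 -> window=[37, 42, 37, 36, 7] -> max=42
step 7: append 35 -> window=[42, 37, 36, 7, 35] -> max=42
step 8: append 26 -> window=[37, 36, 7, 35, 26] -> max=37
step 9: append 28 -> window=[36, 7, 35, 26, 28] -> max=36
step 10: append 24 -> window=[7, 35, 26, 28, 24] -> max=35
step 11: append 4 -> window=[35, 26, 28, 24, 4] -> max=35
step 12: append 32 -> window=[26, 28, 24, 4, 32] -> max=32
step 13: append 47 -> window=[28, 24, 4, 32, 47] -> max=47
step 14: append 30 -> window=[24, 4, 32, 47, 30] -> max=47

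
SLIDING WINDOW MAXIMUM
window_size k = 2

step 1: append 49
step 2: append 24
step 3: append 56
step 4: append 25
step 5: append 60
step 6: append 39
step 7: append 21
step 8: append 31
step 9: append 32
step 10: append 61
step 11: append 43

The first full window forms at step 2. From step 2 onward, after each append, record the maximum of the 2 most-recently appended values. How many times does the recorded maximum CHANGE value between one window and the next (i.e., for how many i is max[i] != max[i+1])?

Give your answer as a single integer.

Answer: 6

Derivation:
step 1: append 49 -> window=[49] (not full yet)
step 2: append 24 -> window=[49, 24] -> max=49
step 3: append 56 -> window=[24, 56] -> max=56
step 4: append 25 -> window=[56, 25] -> max=56
step 5: append 60 -> window=[25, 60] -> max=60
step 6: append 39 -> window=[60, 39] -> max=60
step 7: append 21 -> window=[39, 21] -> max=39
step 8: append 31 -> window=[21, 31] -> max=31
step 9: append 32 -> window=[31, 32] -> max=32
step 10: append 61 -> window=[32, 61] -> max=61
step 11: append 43 -> window=[61, 43] -> max=61
Recorded maximums: 49 56 56 60 60 39 31 32 61 61
Changes between consecutive maximums: 6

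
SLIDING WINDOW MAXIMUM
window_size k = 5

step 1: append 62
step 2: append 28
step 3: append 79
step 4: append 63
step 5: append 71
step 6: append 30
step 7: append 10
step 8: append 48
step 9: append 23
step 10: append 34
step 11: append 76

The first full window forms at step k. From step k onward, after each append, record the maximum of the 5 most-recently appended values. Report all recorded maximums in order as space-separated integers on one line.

Answer: 79 79 79 71 71 48 76

Derivation:
step 1: append 62 -> window=[62] (not full yet)
step 2: append 28 -> window=[62, 28] (not full yet)
step 3: append 79 -> window=[62, 28, 79] (not full yet)
step 4: append 63 -> window=[62, 28, 79, 63] (not full yet)
step 5: append 71 -> window=[62, 28, 79, 63, 71] -> max=79
step 6: append 30 -> window=[28, 79, 63, 71, 30] -> max=79
step 7: append 10 -> window=[79, 63, 71, 30, 10] -> max=79
step 8: append 48 -> window=[63, 71, 30, 10, 48] -> max=71
step 9: append 23 -> window=[71, 30, 10, 48, 23] -> max=71
step 10: append 34 -> window=[30, 10, 48, 23, 34] -> max=48
step 11: append 76 -> window=[10, 48, 23, 34, 76] -> max=76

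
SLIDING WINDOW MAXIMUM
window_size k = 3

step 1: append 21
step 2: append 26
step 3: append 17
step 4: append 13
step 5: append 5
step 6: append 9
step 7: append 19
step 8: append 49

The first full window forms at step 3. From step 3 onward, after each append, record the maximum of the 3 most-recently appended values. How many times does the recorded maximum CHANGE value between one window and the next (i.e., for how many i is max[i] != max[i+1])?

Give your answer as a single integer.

Answer: 4

Derivation:
step 1: append 21 -> window=[21] (not full yet)
step 2: append 26 -> window=[21, 26] (not full yet)
step 3: append 17 -> window=[21, 26, 17] -> max=26
step 4: append 13 -> window=[26, 17, 13] -> max=26
step 5: append 5 -> window=[17, 13, 5] -> max=17
step 6: append 9 -> window=[13, 5, 9] -> max=13
step 7: append 19 -> window=[5, 9, 19] -> max=19
step 8: append 49 -> window=[9, 19, 49] -> max=49
Recorded maximums: 26 26 17 13 19 49
Changes between consecutive maximums: 4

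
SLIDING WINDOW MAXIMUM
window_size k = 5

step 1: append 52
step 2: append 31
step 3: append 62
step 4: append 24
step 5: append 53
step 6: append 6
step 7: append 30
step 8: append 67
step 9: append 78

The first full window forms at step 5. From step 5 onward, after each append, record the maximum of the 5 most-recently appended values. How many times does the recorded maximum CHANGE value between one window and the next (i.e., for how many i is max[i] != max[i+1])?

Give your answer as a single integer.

Answer: 2

Derivation:
step 1: append 52 -> window=[52] (not full yet)
step 2: append 31 -> window=[52, 31] (not full yet)
step 3: append 62 -> window=[52, 31, 62] (not full yet)
step 4: append 24 -> window=[52, 31, 62, 24] (not full yet)
step 5: append 53 -> window=[52, 31, 62, 24, 53] -> max=62
step 6: append 6 -> window=[31, 62, 24, 53, 6] -> max=62
step 7: append 30 -> window=[62, 24, 53, 6, 30] -> max=62
step 8: append 67 -> window=[24, 53, 6, 30, 67] -> max=67
step 9: append 78 -> window=[53, 6, 30, 67, 78] -> max=78
Recorded maximums: 62 62 62 67 78
Changes between consecutive maximums: 2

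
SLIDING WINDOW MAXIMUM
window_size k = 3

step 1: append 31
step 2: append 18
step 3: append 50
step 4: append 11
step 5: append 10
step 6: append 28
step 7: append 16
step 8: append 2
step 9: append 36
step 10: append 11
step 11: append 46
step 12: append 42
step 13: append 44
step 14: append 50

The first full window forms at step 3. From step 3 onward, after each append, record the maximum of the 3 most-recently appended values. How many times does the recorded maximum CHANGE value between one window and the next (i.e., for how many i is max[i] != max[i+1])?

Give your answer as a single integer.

Answer: 4

Derivation:
step 1: append 31 -> window=[31] (not full yet)
step 2: append 18 -> window=[31, 18] (not full yet)
step 3: append 50 -> window=[31, 18, 50] -> max=50
step 4: append 11 -> window=[18, 50, 11] -> max=50
step 5: append 10 -> window=[50, 11, 10] -> max=50
step 6: append 28 -> window=[11, 10, 28] -> max=28
step 7: append 16 -> window=[10, 28, 16] -> max=28
step 8: append 2 -> window=[28, 16, 2] -> max=28
step 9: append 36 -> window=[16, 2, 36] -> max=36
step 10: append 11 -> window=[2, 36, 11] -> max=36
step 11: append 46 -> window=[36, 11, 46] -> max=46
step 12: append 42 -> window=[11, 46, 42] -> max=46
step 13: append 44 -> window=[46, 42, 44] -> max=46
step 14: append 50 -> window=[42, 44, 50] -> max=50
Recorded maximums: 50 50 50 28 28 28 36 36 46 46 46 50
Changes between consecutive maximums: 4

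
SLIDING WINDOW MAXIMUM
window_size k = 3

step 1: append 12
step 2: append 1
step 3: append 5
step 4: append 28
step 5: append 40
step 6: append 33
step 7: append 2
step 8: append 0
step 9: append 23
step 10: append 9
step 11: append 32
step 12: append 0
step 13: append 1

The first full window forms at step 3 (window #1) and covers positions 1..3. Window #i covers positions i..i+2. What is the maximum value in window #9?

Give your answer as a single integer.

Answer: 32

Derivation:
step 1: append 12 -> window=[12] (not full yet)
step 2: append 1 -> window=[12, 1] (not full yet)
step 3: append 5 -> window=[12, 1, 5] -> max=12
step 4: append 28 -> window=[1, 5, 28] -> max=28
step 5: append 40 -> window=[5, 28, 40] -> max=40
step 6: append 33 -> window=[28, 40, 33] -> max=40
step 7: append 2 -> window=[40, 33, 2] -> max=40
step 8: append 0 -> window=[33, 2, 0] -> max=33
step 9: append 23 -> window=[2, 0, 23] -> max=23
step 10: append 9 -> window=[0, 23, 9] -> max=23
step 11: append 32 -> window=[23, 9, 32] -> max=32
Window #9 max = 32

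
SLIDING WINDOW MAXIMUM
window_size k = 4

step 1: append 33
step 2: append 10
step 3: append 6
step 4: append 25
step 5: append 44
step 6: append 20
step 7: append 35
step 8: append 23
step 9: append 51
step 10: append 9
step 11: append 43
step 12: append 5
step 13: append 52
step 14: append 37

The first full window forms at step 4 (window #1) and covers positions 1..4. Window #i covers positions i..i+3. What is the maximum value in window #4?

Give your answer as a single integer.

step 1: append 33 -> window=[33] (not full yet)
step 2: append 10 -> window=[33, 10] (not full yet)
step 3: append 6 -> window=[33, 10, 6] (not full yet)
step 4: append 25 -> window=[33, 10, 6, 25] -> max=33
step 5: append 44 -> window=[10, 6, 25, 44] -> max=44
step 6: append 20 -> window=[6, 25, 44, 20] -> max=44
step 7: append 35 -> window=[25, 44, 20, 35] -> max=44
Window #4 max = 44

Answer: 44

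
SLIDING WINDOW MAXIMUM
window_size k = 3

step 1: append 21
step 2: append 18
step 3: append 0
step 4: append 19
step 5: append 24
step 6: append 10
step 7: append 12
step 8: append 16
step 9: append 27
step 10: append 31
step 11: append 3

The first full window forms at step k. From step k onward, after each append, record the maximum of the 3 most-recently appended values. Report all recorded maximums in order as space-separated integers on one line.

step 1: append 21 -> window=[21] (not full yet)
step 2: append 18 -> window=[21, 18] (not full yet)
step 3: append 0 -> window=[21, 18, 0] -> max=21
step 4: append 19 -> window=[18, 0, 19] -> max=19
step 5: append 24 -> window=[0, 19, 24] -> max=24
step 6: append 10 -> window=[19, 24, 10] -> max=24
step 7: append 12 -> window=[24, 10, 12] -> max=24
step 8: append 16 -> window=[10, 12, 16] -> max=16
step 9: append 27 -> window=[12, 16, 27] -> max=27
step 10: append 31 -> window=[16, 27, 31] -> max=31
step 11: append 3 -> window=[27, 31, 3] -> max=31

Answer: 21 19 24 24 24 16 27 31 31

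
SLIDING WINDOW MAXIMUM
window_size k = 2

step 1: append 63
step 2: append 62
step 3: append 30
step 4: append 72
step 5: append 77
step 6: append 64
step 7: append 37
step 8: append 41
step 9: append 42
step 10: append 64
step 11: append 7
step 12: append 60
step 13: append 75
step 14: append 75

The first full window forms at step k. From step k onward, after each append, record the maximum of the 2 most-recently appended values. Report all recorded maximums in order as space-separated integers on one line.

step 1: append 63 -> window=[63] (not full yet)
step 2: append 62 -> window=[63, 62] -> max=63
step 3: append 30 -> window=[62, 30] -> max=62
step 4: append 72 -> window=[30, 72] -> max=72
step 5: append 77 -> window=[72, 77] -> max=77
step 6: append 64 -> window=[77, 64] -> max=77
step 7: append 37 -> window=[64, 37] -> max=64
step 8: append 41 -> window=[37, 41] -> max=41
step 9: append 42 -> window=[41, 42] -> max=42
step 10: append 64 -> window=[42, 64] -> max=64
step 11: append 7 -> window=[64, 7] -> max=64
step 12: append 60 -> window=[7, 60] -> max=60
step 13: append 75 -> window=[60, 75] -> max=75
step 14: append 75 -> window=[75, 75] -> max=75

Answer: 63 62 72 77 77 64 41 42 64 64 60 75 75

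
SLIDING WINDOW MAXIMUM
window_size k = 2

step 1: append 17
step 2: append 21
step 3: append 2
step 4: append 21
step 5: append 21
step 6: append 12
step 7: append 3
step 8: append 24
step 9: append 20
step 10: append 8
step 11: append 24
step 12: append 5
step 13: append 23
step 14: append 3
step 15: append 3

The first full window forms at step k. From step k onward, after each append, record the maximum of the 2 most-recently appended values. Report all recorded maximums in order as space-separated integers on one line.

step 1: append 17 -> window=[17] (not full yet)
step 2: append 21 -> window=[17, 21] -> max=21
step 3: append 2 -> window=[21, 2] -> max=21
step 4: append 21 -> window=[2, 21] -> max=21
step 5: append 21 -> window=[21, 21] -> max=21
step 6: append 12 -> window=[21, 12] -> max=21
step 7: append 3 -> window=[12, 3] -> max=12
step 8: append 24 -> window=[3, 24] -> max=24
step 9: append 20 -> window=[24, 20] -> max=24
step 10: append 8 -> window=[20, 8] -> max=20
step 11: append 24 -> window=[8, 24] -> max=24
step 12: append 5 -> window=[24, 5] -> max=24
step 13: append 23 -> window=[5, 23] -> max=23
step 14: append 3 -> window=[23, 3] -> max=23
step 15: append 3 -> window=[3, 3] -> max=3

Answer: 21 21 21 21 21 12 24 24 20 24 24 23 23 3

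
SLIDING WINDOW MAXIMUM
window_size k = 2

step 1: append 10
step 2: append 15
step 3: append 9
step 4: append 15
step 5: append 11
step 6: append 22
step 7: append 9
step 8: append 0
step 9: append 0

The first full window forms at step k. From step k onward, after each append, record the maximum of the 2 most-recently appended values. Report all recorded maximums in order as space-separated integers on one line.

Answer: 15 15 15 15 22 22 9 0

Derivation:
step 1: append 10 -> window=[10] (not full yet)
step 2: append 15 -> window=[10, 15] -> max=15
step 3: append 9 -> window=[15, 9] -> max=15
step 4: append 15 -> window=[9, 15] -> max=15
step 5: append 11 -> window=[15, 11] -> max=15
step 6: append 22 -> window=[11, 22] -> max=22
step 7: append 9 -> window=[22, 9] -> max=22
step 8: append 0 -> window=[9, 0] -> max=9
step 9: append 0 -> window=[0, 0] -> max=0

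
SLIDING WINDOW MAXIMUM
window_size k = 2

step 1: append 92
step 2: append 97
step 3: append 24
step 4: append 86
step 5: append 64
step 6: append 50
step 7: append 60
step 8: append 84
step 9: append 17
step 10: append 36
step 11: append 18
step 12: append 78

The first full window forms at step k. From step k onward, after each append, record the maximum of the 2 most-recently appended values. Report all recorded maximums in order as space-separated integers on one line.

Answer: 97 97 86 86 64 60 84 84 36 36 78

Derivation:
step 1: append 92 -> window=[92] (not full yet)
step 2: append 97 -> window=[92, 97] -> max=97
step 3: append 24 -> window=[97, 24] -> max=97
step 4: append 86 -> window=[24, 86] -> max=86
step 5: append 64 -> window=[86, 64] -> max=86
step 6: append 50 -> window=[64, 50] -> max=64
step 7: append 60 -> window=[50, 60] -> max=60
step 8: append 84 -> window=[60, 84] -> max=84
step 9: append 17 -> window=[84, 17] -> max=84
step 10: append 36 -> window=[17, 36] -> max=36
step 11: append 18 -> window=[36, 18] -> max=36
step 12: append 78 -> window=[18, 78] -> max=78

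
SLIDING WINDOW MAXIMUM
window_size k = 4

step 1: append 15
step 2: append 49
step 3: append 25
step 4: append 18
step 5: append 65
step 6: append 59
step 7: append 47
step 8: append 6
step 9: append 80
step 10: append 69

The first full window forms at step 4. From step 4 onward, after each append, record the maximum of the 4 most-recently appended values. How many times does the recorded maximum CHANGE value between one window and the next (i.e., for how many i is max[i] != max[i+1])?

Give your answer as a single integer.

step 1: append 15 -> window=[15] (not full yet)
step 2: append 49 -> window=[15, 49] (not full yet)
step 3: append 25 -> window=[15, 49, 25] (not full yet)
step 4: append 18 -> window=[15, 49, 25, 18] -> max=49
step 5: append 65 -> window=[49, 25, 18, 65] -> max=65
step 6: append 59 -> window=[25, 18, 65, 59] -> max=65
step 7: append 47 -> window=[18, 65, 59, 47] -> max=65
step 8: append 6 -> window=[65, 59, 47, 6] -> max=65
step 9: append 80 -> window=[59, 47, 6, 80] -> max=80
step 10: append 69 -> window=[47, 6, 80, 69] -> max=80
Recorded maximums: 49 65 65 65 65 80 80
Changes between consecutive maximums: 2

Answer: 2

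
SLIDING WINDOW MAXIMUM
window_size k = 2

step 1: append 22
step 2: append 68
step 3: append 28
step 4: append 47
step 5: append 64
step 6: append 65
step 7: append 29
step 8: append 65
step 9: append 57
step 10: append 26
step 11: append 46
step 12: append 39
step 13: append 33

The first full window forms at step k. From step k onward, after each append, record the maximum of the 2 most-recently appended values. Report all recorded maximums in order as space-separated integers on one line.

step 1: append 22 -> window=[22] (not full yet)
step 2: append 68 -> window=[22, 68] -> max=68
step 3: append 28 -> window=[68, 28] -> max=68
step 4: append 47 -> window=[28, 47] -> max=47
step 5: append 64 -> window=[47, 64] -> max=64
step 6: append 65 -> window=[64, 65] -> max=65
step 7: append 29 -> window=[65, 29] -> max=65
step 8: append 65 -> window=[29, 65] -> max=65
step 9: append 57 -> window=[65, 57] -> max=65
step 10: append 26 -> window=[57, 26] -> max=57
step 11: append 46 -> window=[26, 46] -> max=46
step 12: append 39 -> window=[46, 39] -> max=46
step 13: append 33 -> window=[39, 33] -> max=39

Answer: 68 68 47 64 65 65 65 65 57 46 46 39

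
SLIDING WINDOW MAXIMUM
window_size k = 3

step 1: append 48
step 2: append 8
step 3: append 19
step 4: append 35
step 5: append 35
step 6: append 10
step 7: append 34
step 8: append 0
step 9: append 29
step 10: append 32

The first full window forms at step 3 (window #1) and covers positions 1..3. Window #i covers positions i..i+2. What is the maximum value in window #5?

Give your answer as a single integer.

Answer: 35

Derivation:
step 1: append 48 -> window=[48] (not full yet)
step 2: append 8 -> window=[48, 8] (not full yet)
step 3: append 19 -> window=[48, 8, 19] -> max=48
step 4: append 35 -> window=[8, 19, 35] -> max=35
step 5: append 35 -> window=[19, 35, 35] -> max=35
step 6: append 10 -> window=[35, 35, 10] -> max=35
step 7: append 34 -> window=[35, 10, 34] -> max=35
Window #5 max = 35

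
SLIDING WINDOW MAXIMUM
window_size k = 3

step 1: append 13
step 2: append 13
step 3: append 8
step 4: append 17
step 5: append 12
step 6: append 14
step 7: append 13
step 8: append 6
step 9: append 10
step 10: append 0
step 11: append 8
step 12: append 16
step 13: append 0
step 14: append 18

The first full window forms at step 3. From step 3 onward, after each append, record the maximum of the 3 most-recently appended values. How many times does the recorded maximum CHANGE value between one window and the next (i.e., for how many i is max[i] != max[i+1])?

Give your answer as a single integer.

Answer: 6

Derivation:
step 1: append 13 -> window=[13] (not full yet)
step 2: append 13 -> window=[13, 13] (not full yet)
step 3: append 8 -> window=[13, 13, 8] -> max=13
step 4: append 17 -> window=[13, 8, 17] -> max=17
step 5: append 12 -> window=[8, 17, 12] -> max=17
step 6: append 14 -> window=[17, 12, 14] -> max=17
step 7: append 13 -> window=[12, 14, 13] -> max=14
step 8: append 6 -> window=[14, 13, 6] -> max=14
step 9: append 10 -> window=[13, 6, 10] -> max=13
step 10: append 0 -> window=[6, 10, 0] -> max=10
step 11: append 8 -> window=[10, 0, 8] -> max=10
step 12: append 16 -> window=[0, 8, 16] -> max=16
step 13: append 0 -> window=[8, 16, 0] -> max=16
step 14: append 18 -> window=[16, 0, 18] -> max=18
Recorded maximums: 13 17 17 17 14 14 13 10 10 16 16 18
Changes between consecutive maximums: 6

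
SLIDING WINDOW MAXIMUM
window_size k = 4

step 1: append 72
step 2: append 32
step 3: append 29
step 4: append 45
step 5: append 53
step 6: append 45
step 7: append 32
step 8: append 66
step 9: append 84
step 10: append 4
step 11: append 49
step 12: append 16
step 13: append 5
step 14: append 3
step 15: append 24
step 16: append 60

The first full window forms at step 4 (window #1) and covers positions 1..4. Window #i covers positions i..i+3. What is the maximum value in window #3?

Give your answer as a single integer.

Answer: 53

Derivation:
step 1: append 72 -> window=[72] (not full yet)
step 2: append 32 -> window=[72, 32] (not full yet)
step 3: append 29 -> window=[72, 32, 29] (not full yet)
step 4: append 45 -> window=[72, 32, 29, 45] -> max=72
step 5: append 53 -> window=[32, 29, 45, 53] -> max=53
step 6: append 45 -> window=[29, 45, 53, 45] -> max=53
Window #3 max = 53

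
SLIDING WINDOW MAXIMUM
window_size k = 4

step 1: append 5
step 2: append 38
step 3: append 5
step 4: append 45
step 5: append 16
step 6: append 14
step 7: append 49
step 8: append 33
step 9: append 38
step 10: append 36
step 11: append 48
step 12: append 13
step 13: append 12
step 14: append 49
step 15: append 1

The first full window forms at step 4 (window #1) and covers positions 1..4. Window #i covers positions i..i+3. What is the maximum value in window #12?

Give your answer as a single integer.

Answer: 49

Derivation:
step 1: append 5 -> window=[5] (not full yet)
step 2: append 38 -> window=[5, 38] (not full yet)
step 3: append 5 -> window=[5, 38, 5] (not full yet)
step 4: append 45 -> window=[5, 38, 5, 45] -> max=45
step 5: append 16 -> window=[38, 5, 45, 16] -> max=45
step 6: append 14 -> window=[5, 45, 16, 14] -> max=45
step 7: append 49 -> window=[45, 16, 14, 49] -> max=49
step 8: append 33 -> window=[16, 14, 49, 33] -> max=49
step 9: append 38 -> window=[14, 49, 33, 38] -> max=49
step 10: append 36 -> window=[49, 33, 38, 36] -> max=49
step 11: append 48 -> window=[33, 38, 36, 48] -> max=48
step 12: append 13 -> window=[38, 36, 48, 13] -> max=48
step 13: append 12 -> window=[36, 48, 13, 12] -> max=48
step 14: append 49 -> window=[48, 13, 12, 49] -> max=49
step 15: append 1 -> window=[13, 12, 49, 1] -> max=49
Window #12 max = 49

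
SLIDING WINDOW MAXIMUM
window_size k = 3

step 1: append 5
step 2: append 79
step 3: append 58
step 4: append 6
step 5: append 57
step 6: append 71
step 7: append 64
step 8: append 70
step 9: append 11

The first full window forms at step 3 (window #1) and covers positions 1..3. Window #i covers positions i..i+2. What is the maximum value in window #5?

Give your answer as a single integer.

step 1: append 5 -> window=[5] (not full yet)
step 2: append 79 -> window=[5, 79] (not full yet)
step 3: append 58 -> window=[5, 79, 58] -> max=79
step 4: append 6 -> window=[79, 58, 6] -> max=79
step 5: append 57 -> window=[58, 6, 57] -> max=58
step 6: append 71 -> window=[6, 57, 71] -> max=71
step 7: append 64 -> window=[57, 71, 64] -> max=71
Window #5 max = 71

Answer: 71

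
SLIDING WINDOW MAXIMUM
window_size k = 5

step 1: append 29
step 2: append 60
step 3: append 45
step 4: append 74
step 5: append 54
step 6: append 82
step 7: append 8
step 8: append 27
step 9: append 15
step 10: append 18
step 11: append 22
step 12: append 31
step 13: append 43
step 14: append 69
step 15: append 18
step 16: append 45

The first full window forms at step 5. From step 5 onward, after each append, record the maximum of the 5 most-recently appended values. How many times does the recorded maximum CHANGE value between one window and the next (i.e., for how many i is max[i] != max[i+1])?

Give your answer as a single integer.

Answer: 5

Derivation:
step 1: append 29 -> window=[29] (not full yet)
step 2: append 60 -> window=[29, 60] (not full yet)
step 3: append 45 -> window=[29, 60, 45] (not full yet)
step 4: append 74 -> window=[29, 60, 45, 74] (not full yet)
step 5: append 54 -> window=[29, 60, 45, 74, 54] -> max=74
step 6: append 82 -> window=[60, 45, 74, 54, 82] -> max=82
step 7: append 8 -> window=[45, 74, 54, 82, 8] -> max=82
step 8: append 27 -> window=[74, 54, 82, 8, 27] -> max=82
step 9: append 15 -> window=[54, 82, 8, 27, 15] -> max=82
step 10: append 18 -> window=[82, 8, 27, 15, 18] -> max=82
step 11: append 22 -> window=[8, 27, 15, 18, 22] -> max=27
step 12: append 31 -> window=[27, 15, 18, 22, 31] -> max=31
step 13: append 43 -> window=[15, 18, 22, 31, 43] -> max=43
step 14: append 69 -> window=[18, 22, 31, 43, 69] -> max=69
step 15: append 18 -> window=[22, 31, 43, 69, 18] -> max=69
step 16: append 45 -> window=[31, 43, 69, 18, 45] -> max=69
Recorded maximums: 74 82 82 82 82 82 27 31 43 69 69 69
Changes between consecutive maximums: 5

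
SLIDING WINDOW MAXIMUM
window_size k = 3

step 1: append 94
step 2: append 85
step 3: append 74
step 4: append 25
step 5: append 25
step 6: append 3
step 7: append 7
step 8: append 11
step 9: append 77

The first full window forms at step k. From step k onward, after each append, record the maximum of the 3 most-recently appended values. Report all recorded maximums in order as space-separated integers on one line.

Answer: 94 85 74 25 25 11 77

Derivation:
step 1: append 94 -> window=[94] (not full yet)
step 2: append 85 -> window=[94, 85] (not full yet)
step 3: append 74 -> window=[94, 85, 74] -> max=94
step 4: append 25 -> window=[85, 74, 25] -> max=85
step 5: append 25 -> window=[74, 25, 25] -> max=74
step 6: append 3 -> window=[25, 25, 3] -> max=25
step 7: append 7 -> window=[25, 3, 7] -> max=25
step 8: append 11 -> window=[3, 7, 11] -> max=11
step 9: append 77 -> window=[7, 11, 77] -> max=77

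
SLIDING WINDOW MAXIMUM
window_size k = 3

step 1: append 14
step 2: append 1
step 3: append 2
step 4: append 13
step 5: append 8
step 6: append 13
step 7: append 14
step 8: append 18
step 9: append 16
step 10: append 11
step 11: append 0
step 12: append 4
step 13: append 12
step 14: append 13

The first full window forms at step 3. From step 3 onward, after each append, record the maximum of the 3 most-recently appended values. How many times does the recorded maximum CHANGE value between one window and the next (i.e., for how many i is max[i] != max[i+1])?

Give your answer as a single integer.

step 1: append 14 -> window=[14] (not full yet)
step 2: append 1 -> window=[14, 1] (not full yet)
step 3: append 2 -> window=[14, 1, 2] -> max=14
step 4: append 13 -> window=[1, 2, 13] -> max=13
step 5: append 8 -> window=[2, 13, 8] -> max=13
step 6: append 13 -> window=[13, 8, 13] -> max=13
step 7: append 14 -> window=[8, 13, 14] -> max=14
step 8: append 18 -> window=[13, 14, 18] -> max=18
step 9: append 16 -> window=[14, 18, 16] -> max=18
step 10: append 11 -> window=[18, 16, 11] -> max=18
step 11: append 0 -> window=[16, 11, 0] -> max=16
step 12: append 4 -> window=[11, 0, 4] -> max=11
step 13: append 12 -> window=[0, 4, 12] -> max=12
step 14: append 13 -> window=[4, 12, 13] -> max=13
Recorded maximums: 14 13 13 13 14 18 18 18 16 11 12 13
Changes between consecutive maximums: 7

Answer: 7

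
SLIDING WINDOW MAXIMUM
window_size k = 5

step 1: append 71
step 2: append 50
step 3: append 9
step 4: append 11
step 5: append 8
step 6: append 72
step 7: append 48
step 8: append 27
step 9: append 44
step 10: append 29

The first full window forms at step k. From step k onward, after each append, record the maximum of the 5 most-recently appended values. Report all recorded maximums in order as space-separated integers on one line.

step 1: append 71 -> window=[71] (not full yet)
step 2: append 50 -> window=[71, 50] (not full yet)
step 3: append 9 -> window=[71, 50, 9] (not full yet)
step 4: append 11 -> window=[71, 50, 9, 11] (not full yet)
step 5: append 8 -> window=[71, 50, 9, 11, 8] -> max=71
step 6: append 72 -> window=[50, 9, 11, 8, 72] -> max=72
step 7: append 48 -> window=[9, 11, 8, 72, 48] -> max=72
step 8: append 27 -> window=[11, 8, 72, 48, 27] -> max=72
step 9: append 44 -> window=[8, 72, 48, 27, 44] -> max=72
step 10: append 29 -> window=[72, 48, 27, 44, 29] -> max=72

Answer: 71 72 72 72 72 72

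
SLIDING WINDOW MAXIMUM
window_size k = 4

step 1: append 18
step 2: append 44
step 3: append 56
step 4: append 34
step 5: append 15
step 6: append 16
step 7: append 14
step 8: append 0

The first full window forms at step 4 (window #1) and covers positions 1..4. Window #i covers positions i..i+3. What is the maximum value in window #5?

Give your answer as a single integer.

step 1: append 18 -> window=[18] (not full yet)
step 2: append 44 -> window=[18, 44] (not full yet)
step 3: append 56 -> window=[18, 44, 56] (not full yet)
step 4: append 34 -> window=[18, 44, 56, 34] -> max=56
step 5: append 15 -> window=[44, 56, 34, 15] -> max=56
step 6: append 16 -> window=[56, 34, 15, 16] -> max=56
step 7: append 14 -> window=[34, 15, 16, 14] -> max=34
step 8: append 0 -> window=[15, 16, 14, 0] -> max=16
Window #5 max = 16

Answer: 16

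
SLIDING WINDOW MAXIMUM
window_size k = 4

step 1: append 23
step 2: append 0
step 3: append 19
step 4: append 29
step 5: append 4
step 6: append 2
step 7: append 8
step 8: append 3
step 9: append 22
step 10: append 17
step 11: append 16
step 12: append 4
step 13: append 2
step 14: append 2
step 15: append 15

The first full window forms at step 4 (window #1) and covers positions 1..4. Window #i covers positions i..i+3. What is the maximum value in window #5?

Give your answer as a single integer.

step 1: append 23 -> window=[23] (not full yet)
step 2: append 0 -> window=[23, 0] (not full yet)
step 3: append 19 -> window=[23, 0, 19] (not full yet)
step 4: append 29 -> window=[23, 0, 19, 29] -> max=29
step 5: append 4 -> window=[0, 19, 29, 4] -> max=29
step 6: append 2 -> window=[19, 29, 4, 2] -> max=29
step 7: append 8 -> window=[29, 4, 2, 8] -> max=29
step 8: append 3 -> window=[4, 2, 8, 3] -> max=8
Window #5 max = 8

Answer: 8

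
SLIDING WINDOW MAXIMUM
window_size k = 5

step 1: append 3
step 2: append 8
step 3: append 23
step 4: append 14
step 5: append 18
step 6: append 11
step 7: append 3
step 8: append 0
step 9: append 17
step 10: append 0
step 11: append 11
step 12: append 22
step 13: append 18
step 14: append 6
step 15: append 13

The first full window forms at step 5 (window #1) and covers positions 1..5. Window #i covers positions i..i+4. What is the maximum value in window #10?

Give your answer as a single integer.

step 1: append 3 -> window=[3] (not full yet)
step 2: append 8 -> window=[3, 8] (not full yet)
step 3: append 23 -> window=[3, 8, 23] (not full yet)
step 4: append 14 -> window=[3, 8, 23, 14] (not full yet)
step 5: append 18 -> window=[3, 8, 23, 14, 18] -> max=23
step 6: append 11 -> window=[8, 23, 14, 18, 11] -> max=23
step 7: append 3 -> window=[23, 14, 18, 11, 3] -> max=23
step 8: append 0 -> window=[14, 18, 11, 3, 0] -> max=18
step 9: append 17 -> window=[18, 11, 3, 0, 17] -> max=18
step 10: append 0 -> window=[11, 3, 0, 17, 0] -> max=17
step 11: append 11 -> window=[3, 0, 17, 0, 11] -> max=17
step 12: append 22 -> window=[0, 17, 0, 11, 22] -> max=22
step 13: append 18 -> window=[17, 0, 11, 22, 18] -> max=22
step 14: append 6 -> window=[0, 11, 22, 18, 6] -> max=22
Window #10 max = 22

Answer: 22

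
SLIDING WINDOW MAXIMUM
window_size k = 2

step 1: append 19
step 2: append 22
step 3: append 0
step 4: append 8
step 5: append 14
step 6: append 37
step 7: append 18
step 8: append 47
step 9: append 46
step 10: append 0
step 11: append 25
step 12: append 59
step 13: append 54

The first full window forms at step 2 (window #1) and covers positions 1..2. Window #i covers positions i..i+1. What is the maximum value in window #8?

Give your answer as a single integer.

Answer: 47

Derivation:
step 1: append 19 -> window=[19] (not full yet)
step 2: append 22 -> window=[19, 22] -> max=22
step 3: append 0 -> window=[22, 0] -> max=22
step 4: append 8 -> window=[0, 8] -> max=8
step 5: append 14 -> window=[8, 14] -> max=14
step 6: append 37 -> window=[14, 37] -> max=37
step 7: append 18 -> window=[37, 18] -> max=37
step 8: append 47 -> window=[18, 47] -> max=47
step 9: append 46 -> window=[47, 46] -> max=47
Window #8 max = 47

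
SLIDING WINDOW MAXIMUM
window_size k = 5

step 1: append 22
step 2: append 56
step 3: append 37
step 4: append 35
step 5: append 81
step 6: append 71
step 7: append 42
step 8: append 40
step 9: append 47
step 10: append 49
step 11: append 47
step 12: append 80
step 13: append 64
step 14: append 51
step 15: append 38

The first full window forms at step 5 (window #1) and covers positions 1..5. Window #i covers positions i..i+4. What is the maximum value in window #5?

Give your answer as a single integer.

step 1: append 22 -> window=[22] (not full yet)
step 2: append 56 -> window=[22, 56] (not full yet)
step 3: append 37 -> window=[22, 56, 37] (not full yet)
step 4: append 35 -> window=[22, 56, 37, 35] (not full yet)
step 5: append 81 -> window=[22, 56, 37, 35, 81] -> max=81
step 6: append 71 -> window=[56, 37, 35, 81, 71] -> max=81
step 7: append 42 -> window=[37, 35, 81, 71, 42] -> max=81
step 8: append 40 -> window=[35, 81, 71, 42, 40] -> max=81
step 9: append 47 -> window=[81, 71, 42, 40, 47] -> max=81
Window #5 max = 81

Answer: 81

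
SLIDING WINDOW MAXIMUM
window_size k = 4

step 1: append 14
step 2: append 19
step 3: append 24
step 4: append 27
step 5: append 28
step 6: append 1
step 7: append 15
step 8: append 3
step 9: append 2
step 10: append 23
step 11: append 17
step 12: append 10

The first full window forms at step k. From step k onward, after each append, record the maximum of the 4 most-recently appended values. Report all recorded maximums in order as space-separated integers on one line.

Answer: 27 28 28 28 28 15 23 23 23

Derivation:
step 1: append 14 -> window=[14] (not full yet)
step 2: append 19 -> window=[14, 19] (not full yet)
step 3: append 24 -> window=[14, 19, 24] (not full yet)
step 4: append 27 -> window=[14, 19, 24, 27] -> max=27
step 5: append 28 -> window=[19, 24, 27, 28] -> max=28
step 6: append 1 -> window=[24, 27, 28, 1] -> max=28
step 7: append 15 -> window=[27, 28, 1, 15] -> max=28
step 8: append 3 -> window=[28, 1, 15, 3] -> max=28
step 9: append 2 -> window=[1, 15, 3, 2] -> max=15
step 10: append 23 -> window=[15, 3, 2, 23] -> max=23
step 11: append 17 -> window=[3, 2, 23, 17] -> max=23
step 12: append 10 -> window=[2, 23, 17, 10] -> max=23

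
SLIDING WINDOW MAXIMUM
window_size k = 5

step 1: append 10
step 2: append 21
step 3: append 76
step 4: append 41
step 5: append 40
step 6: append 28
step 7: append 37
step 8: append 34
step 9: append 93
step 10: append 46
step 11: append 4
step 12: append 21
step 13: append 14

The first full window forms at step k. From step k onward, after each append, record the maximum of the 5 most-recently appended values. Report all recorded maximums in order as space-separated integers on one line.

Answer: 76 76 76 41 93 93 93 93 93

Derivation:
step 1: append 10 -> window=[10] (not full yet)
step 2: append 21 -> window=[10, 21] (not full yet)
step 3: append 76 -> window=[10, 21, 76] (not full yet)
step 4: append 41 -> window=[10, 21, 76, 41] (not full yet)
step 5: append 40 -> window=[10, 21, 76, 41, 40] -> max=76
step 6: append 28 -> window=[21, 76, 41, 40, 28] -> max=76
step 7: append 37 -> window=[76, 41, 40, 28, 37] -> max=76
step 8: append 34 -> window=[41, 40, 28, 37, 34] -> max=41
step 9: append 93 -> window=[40, 28, 37, 34, 93] -> max=93
step 10: append 46 -> window=[28, 37, 34, 93, 46] -> max=93
step 11: append 4 -> window=[37, 34, 93, 46, 4] -> max=93
step 12: append 21 -> window=[34, 93, 46, 4, 21] -> max=93
step 13: append 14 -> window=[93, 46, 4, 21, 14] -> max=93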